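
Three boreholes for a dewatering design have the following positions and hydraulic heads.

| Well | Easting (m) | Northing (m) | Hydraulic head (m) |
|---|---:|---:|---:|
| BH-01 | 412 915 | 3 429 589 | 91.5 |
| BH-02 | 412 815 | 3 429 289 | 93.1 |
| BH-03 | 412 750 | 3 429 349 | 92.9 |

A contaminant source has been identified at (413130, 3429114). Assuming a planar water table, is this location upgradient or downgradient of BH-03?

Differences from BH-01: to BH-02 (Δx, Δy, Δh) = (-100, -300, +1.6); to BH-03 = (-165, -240, +1.4).
Solve a·Δx + b·Δy = Δh: det = (-100)·(-240) − (-165)·(-300) = -25500.
∂h/∂x = [(+1.6)·(-240) − (+1.4)·(-300)] / -25500 = -0.001412
∂h/∂y = [(-100)·(+1.4) − (-165)·(+1.6)] / -25500 = -0.004863
Head at (413130, 3429114) = 91.5 + (-0.001412)·(215) + (-0.004863)·(-475) = 93.51 m.
That is higher than the 92.9 m at BH-03, so the point is upgradient.

upgradient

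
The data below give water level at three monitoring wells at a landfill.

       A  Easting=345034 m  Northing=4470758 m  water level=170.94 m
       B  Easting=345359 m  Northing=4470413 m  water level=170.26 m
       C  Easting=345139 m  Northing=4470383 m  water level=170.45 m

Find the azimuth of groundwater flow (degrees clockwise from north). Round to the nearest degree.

136°

With h = a·x + b·y + c and A as origin, the differences give:
  325·a + (-345)·b = -0.68
  105·a + (-375)·b = -0.49
Eliminate b (×(-375) and ×(-345), subtract): -85650·a = 85.950 → a = ∂h/∂x = -0.001004
Back-substitute: b = ∂h/∂y = +0.001026.
Flow direction (−∇h) has components (+0.001004 E, -0.001026 N).
Azimuth = atan2(E, N) = atan2(+0.001004, -0.001026) = 135.6° ≈ 136°.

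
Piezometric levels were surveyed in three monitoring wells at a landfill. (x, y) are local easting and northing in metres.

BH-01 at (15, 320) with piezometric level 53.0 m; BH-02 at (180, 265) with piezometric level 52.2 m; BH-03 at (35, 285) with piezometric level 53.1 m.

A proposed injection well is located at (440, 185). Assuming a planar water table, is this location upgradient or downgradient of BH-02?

Differences from BH-01: to BH-02 (Δx, Δy, Δh) = (165, -55, -0.8); to BH-03 = (20, -35, +0.1).
Solve a·Δx + b·Δy = Δh: det = 165·(-35) − 20·(-55) = -4675.
∂h/∂x = [(-0.8)·(-35) − (+0.1)·(-55)] / -4675 = -0.007166
∂h/∂y = [165·(+0.1) − 20·(-0.8)] / -4675 = -0.006952
Head at (440, 185) = 53.0 + (-0.007166)·(425) + (-0.006952)·(-135) = 50.89 m.
That is lower than the 52.2 m at BH-02, so the point is downgradient.

downgradient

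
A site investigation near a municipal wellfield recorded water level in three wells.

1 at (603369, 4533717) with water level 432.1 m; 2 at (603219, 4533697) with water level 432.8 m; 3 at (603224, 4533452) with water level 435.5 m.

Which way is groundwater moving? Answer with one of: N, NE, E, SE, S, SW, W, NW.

N

Three-point gradient (reference 1): Δ to 2 = (-150, -20, +0.7), Δ to 3 = (-145, -265, +3.4).
∂h/∂x = -0.003189, ∂h/∂y = -0.01109 (det = 36850).
Flow = −∇h = (+0.003189 east, +0.01109 north), which points north.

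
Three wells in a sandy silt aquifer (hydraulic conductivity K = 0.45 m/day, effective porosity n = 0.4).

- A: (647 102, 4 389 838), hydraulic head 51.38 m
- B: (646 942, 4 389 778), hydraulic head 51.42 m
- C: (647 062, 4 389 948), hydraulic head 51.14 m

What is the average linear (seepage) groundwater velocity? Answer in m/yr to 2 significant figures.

Three-point gradient (reference A): Δ to B = (-160, -60, +0.04), Δ to C = (-40, 110, -0.24).
∂h/∂x = +0.0005000, ∂h/∂y = -0.002000 (det = -20000).
|∇h| = √(0.0005000² + -0.002000²) = 0.002062
Seepage velocity v = K·i/n = 0.45 × 0.002062 / 0.4 = 0.00232 m/day = 0.8474 m/yr.

0.85 m/yr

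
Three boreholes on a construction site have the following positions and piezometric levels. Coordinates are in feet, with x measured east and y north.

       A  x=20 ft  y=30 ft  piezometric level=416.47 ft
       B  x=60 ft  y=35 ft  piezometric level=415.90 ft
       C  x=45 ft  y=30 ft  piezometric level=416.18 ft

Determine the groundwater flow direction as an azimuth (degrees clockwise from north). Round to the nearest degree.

Taking A as reference: B−A = (40, 5, -0.57); C−A = (25, 0, -0.29).
Solve a·Δx + b·Δy = Δh: det = 40·0 − 25·5 = -125.
∂h/∂x = [(-0.57)·0 − (-0.29)·5] / -125 = -0.01160
∂h/∂y = [40·(-0.29) − 25·(-0.57)] / -125 = -0.02120
Flow direction (−∇h) has components (+0.01160 E, +0.02120 N).
Azimuth = atan2(E, N) = atan2(+0.01160, +0.02120) = 28.7° ≈ 029°.

029°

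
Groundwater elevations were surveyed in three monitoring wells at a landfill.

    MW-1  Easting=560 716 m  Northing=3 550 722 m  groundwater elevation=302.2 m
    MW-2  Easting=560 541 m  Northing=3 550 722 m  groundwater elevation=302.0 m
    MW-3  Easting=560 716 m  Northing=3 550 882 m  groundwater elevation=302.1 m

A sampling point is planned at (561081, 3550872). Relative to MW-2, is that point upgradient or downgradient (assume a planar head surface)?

∂h/∂x = (302.0 − 302.2) / (560541 − 560716) = +0.001143
∂h/∂y = (302.1 − 302.2) / (3550882 − 3550722) = -0.0006250
Head at (561081, 3550872) = 302.2 + (+0.001143)·(365) + (-0.0006250)·(150) = 302.52 m.
That is higher than the 302.0 m at MW-2, so the point is upgradient.

upgradient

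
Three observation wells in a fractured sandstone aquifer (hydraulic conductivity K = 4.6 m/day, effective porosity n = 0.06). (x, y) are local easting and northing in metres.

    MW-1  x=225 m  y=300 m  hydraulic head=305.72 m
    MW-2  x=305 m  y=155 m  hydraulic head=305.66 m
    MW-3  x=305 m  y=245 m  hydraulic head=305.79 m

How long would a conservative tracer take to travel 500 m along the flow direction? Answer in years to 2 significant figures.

Taking MW-1 as reference: MW-2−MW-1 = (80, -145, -0.06); MW-3−MW-1 = (80, -55, +0.07).
Determinant of the coordinate differences = 80·(-55) − 80·(-145) = 7200.
∂h/∂x = [(-0.06)·(-55) − (+0.07)·(-145)] / 7200 = +0.001868
∂h/∂y = [80·(+0.07) − 80·(-0.06)] / 7200 = +0.001444
|∇h| = √(0.001868² + 0.001444²) = 0.002361
Seepage velocity v = K·i/n = 4.6 × 0.002361 / 0.06 = 0.181 m/day.
t = 500 / 0.181 = 2762 days = 7.56 years.

7.6 years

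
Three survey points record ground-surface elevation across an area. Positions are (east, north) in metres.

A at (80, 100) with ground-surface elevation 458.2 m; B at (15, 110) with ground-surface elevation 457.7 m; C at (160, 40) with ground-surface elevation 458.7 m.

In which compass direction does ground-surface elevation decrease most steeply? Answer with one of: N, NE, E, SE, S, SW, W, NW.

Taking A as reference: B−A = (-65, 10, -0.5); C−A = (80, -60, +0.5).
Determinant of the coordinate differences = (-65)·(-60) − 80·10 = 3100.
∂z/∂x = [(-0.5)·(-60) − (+0.5)·10] / 3100 = +0.008065
∂z/∂y = [(-65)·(+0.5) − 80·(-0.5)] / 3100 = +0.002419
Steepest decrease is along −∇f = (-0.008065 E, -0.002419 N) → west.

W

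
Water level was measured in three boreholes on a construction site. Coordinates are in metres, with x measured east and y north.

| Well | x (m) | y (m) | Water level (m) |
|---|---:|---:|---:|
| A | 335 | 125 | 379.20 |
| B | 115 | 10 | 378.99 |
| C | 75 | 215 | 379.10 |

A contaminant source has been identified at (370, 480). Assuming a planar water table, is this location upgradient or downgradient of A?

With h = a·x + b·y + c and A as origin, the differences give:
  (-220)·a + (-115)·b = -0.21
  (-260)·a + 90·b = -0.10
Eliminate b (×90 and ×(-115), subtract): -49700·a = -30.400 → a = ∂h/∂x = +0.0006117
Back-substitute: b = ∂h/∂y = +0.0006559.
Head at (370, 480) = 379.20 + (+0.0006117)·(35) + (+0.0006559)·(355) = 379.45 m.
That is higher than the 379.20 m at A, so the point is upgradient.

upgradient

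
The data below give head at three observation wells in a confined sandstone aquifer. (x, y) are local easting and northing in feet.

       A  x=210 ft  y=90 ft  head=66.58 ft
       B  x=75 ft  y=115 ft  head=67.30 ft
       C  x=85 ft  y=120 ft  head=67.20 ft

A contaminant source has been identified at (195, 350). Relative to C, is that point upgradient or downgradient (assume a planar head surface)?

Taking A as reference: B−A = (-135, 25, +0.72); C−A = (-125, 30, +0.62).
Determinant of the coordinate differences = (-135)·30 − (-125)·25 = -925.
∂h/∂x = [(+0.72)·30 − (+0.62)·25] / -925 = -0.006595
∂h/∂y = [(-135)·(+0.62) − (-125)·(+0.72)] / -925 = -0.006811
Head at (195, 350) = 66.58 + (-0.006595)·(-15) + (-0.006811)·(260) = 64.91 ft.
That is lower than the 67.20 ft at C, so the point is downgradient.

downgradient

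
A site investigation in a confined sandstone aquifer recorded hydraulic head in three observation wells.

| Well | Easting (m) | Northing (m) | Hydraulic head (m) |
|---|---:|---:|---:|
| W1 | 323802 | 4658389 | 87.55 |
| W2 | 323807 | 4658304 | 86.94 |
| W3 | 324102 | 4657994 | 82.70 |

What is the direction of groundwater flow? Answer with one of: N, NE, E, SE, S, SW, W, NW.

SE

Three-point gradient (reference W1): Δ to W2 = (5, -85, -0.61), Δ to W3 = (300, -395, -4.85).
∂h/∂x = -0.007282, ∂h/∂y = +0.006748 (det = 23525).
Flow = −∇h = (+0.007282 east, -0.006748 north), which points southeast.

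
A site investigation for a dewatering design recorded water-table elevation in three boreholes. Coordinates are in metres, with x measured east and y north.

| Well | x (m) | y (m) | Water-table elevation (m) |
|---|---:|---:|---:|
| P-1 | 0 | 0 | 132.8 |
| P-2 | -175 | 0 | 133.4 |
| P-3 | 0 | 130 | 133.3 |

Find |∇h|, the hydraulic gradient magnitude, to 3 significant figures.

∂h/∂x = (133.4 − 132.8) / (-175 − 0) = -0.003429
∂h/∂y = (133.3 − 132.8) / (130 − 0) = +0.003846
|∇h| = √(-0.003429² + 0.003846²) = 0.005153

0.00515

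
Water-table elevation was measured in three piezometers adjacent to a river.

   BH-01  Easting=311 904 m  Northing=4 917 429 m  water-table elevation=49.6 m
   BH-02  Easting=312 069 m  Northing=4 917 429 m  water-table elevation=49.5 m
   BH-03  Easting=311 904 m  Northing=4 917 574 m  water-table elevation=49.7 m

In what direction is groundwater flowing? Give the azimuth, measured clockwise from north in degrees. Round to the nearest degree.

∂h/∂x = (49.5 − 49.6) / (312069 − 311904) = -0.0006061
∂h/∂y = (49.7 − 49.6) / (4917574 − 4917429) = +0.0006897
Flow direction (−∇h) has components (+0.0006061 E, -0.0006897 N).
Azimuth = atan2(E, N) = atan2(+0.0006061, -0.0006897) = 138.7° ≈ 139°.

139°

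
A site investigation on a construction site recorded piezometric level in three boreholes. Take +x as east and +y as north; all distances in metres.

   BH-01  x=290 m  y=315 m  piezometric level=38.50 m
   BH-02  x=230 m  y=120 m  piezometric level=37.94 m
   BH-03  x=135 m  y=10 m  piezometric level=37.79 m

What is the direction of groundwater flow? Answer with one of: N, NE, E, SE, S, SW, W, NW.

Taking BH-01 as reference: BH-02−BH-01 = (-60, -195, -0.56); BH-03−BH-01 = (-155, -305, -0.71).
Solve a·Δx + b·Δy = Δh: det = (-60)·(-305) − (-155)·(-195) = -11925.
∂h/∂x = [(-0.56)·(-305) − (-0.71)·(-195)] / -11925 = -0.002713
∂h/∂y = [(-60)·(-0.71) − (-155)·(-0.56)] / -11925 = +0.003706
Flow = −∇h = (+0.002713 east, -0.003706 north), which points southeast.

SE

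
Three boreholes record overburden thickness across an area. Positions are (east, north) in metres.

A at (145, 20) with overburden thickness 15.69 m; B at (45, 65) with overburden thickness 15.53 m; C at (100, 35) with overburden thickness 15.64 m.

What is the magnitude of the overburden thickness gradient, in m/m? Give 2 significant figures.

Differences from A: to B (Δx, Δy, Δh) = (-100, 45, -0.16); to C = (-45, 15, -0.05).
Solve a·Δx + b·Δy = Δd: det = (-100)·15 − (-45)·45 = 525.
∂d/∂x = [(-0.16)·15 − (-0.05)·45] / 525 = -0.0002857
∂d/∂y = [(-100)·(-0.05) − (-45)·(-0.16)] / 525 = -0.004190
|∇f| = √(-0.0002857² + -0.004190²) = 0.0042 m/m

0.0042 m/m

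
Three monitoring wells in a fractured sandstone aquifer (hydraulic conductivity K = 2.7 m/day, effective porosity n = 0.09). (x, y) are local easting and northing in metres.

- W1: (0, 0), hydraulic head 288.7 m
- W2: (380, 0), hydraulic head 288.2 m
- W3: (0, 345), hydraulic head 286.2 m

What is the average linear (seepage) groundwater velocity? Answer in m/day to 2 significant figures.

∂h/∂x = (288.2 − 288.7) / (380 − 0) = -0.001316
∂h/∂y = (286.2 − 288.7) / (345 − 0) = -0.007246
|∇h| = √(-0.001316² + -0.007246²) = 0.007365
Seepage velocity v = K·i/n = 2.7 × 0.007365 / 0.09 = 0.221 m/day.

0.22 m/day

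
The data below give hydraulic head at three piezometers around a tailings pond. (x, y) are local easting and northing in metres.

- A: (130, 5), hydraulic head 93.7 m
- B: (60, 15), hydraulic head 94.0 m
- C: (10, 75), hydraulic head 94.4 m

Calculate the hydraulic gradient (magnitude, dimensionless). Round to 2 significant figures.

With h = a·x + b·y + c and A as origin, the differences give:
  (-70)·a + 10·b = +0.3
  (-120)·a + 70·b = +0.7
Eliminate b (×70 and ×10, subtract): -3700·a = 14.00 → a = ∂h/∂x = -0.003784
Back-substitute: b = ∂h/∂y = +0.003514.
|∇h| = √(-0.003784² + 0.003514²) = 0.005164

0.0052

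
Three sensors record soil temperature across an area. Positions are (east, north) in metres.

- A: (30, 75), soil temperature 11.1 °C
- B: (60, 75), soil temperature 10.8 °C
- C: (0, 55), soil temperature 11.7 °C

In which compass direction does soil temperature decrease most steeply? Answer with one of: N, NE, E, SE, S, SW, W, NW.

NE

Differences from A: to B (Δx, Δy, Δh) = (30, 0, -0.3); to C = (-30, -20, +0.6).
Determinant of the coordinate differences = 30·(-20) − (-30)·0 = -600.
∂T/∂x = [(-0.3)·(-20) − (+0.6)·0] / -600 = -0.010000
∂T/∂y = [30·(+0.6) − (-30)·(-0.3)] / -600 = -0.01500
Steepest decrease is along −∇f = (+0.010000 E, +0.01500 N) → northeast.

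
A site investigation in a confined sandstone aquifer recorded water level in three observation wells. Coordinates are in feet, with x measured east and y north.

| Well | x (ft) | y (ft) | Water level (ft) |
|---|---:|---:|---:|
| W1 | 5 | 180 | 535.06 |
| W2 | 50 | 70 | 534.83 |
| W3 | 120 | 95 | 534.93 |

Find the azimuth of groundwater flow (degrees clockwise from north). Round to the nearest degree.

Taking W1 as reference: W2−W1 = (45, -110, -0.23); W3−W1 = (115, -85, -0.13).
Solve a·Δx + b·Δy = Δh: det = 45·(-85) − 115·(-110) = 8825.
∂h/∂x = [(-0.23)·(-85) − (-0.13)·(-110)] / 8825 = +0.0005949
∂h/∂y = [45·(-0.13) − 115·(-0.23)] / 8825 = +0.002334
Flow direction (−∇h) has components (-0.0005949 E, -0.002334 N).
Azimuth = atan2(E, N) = atan2(-0.0005949, -0.002334) = 194.3° ≈ 194°.

194°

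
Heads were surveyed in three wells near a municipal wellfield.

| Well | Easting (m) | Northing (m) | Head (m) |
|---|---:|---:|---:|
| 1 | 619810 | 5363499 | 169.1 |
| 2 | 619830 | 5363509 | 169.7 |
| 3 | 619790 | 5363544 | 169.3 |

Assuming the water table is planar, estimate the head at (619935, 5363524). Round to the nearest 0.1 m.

172.3 m

Three-point gradient (reference 1): Δ to 2 = (20, 10, +0.6), Δ to 3 = (-20, 45, +0.2).
∂h/∂x = +0.02273, ∂h/∂y = +0.01455 (det = 1100).
h(619935, 5363524) = 169.1 + (+0.02273)·(125) + (+0.01455)·(25) = 169.1 +2.841 +0.364 = 172.305 m.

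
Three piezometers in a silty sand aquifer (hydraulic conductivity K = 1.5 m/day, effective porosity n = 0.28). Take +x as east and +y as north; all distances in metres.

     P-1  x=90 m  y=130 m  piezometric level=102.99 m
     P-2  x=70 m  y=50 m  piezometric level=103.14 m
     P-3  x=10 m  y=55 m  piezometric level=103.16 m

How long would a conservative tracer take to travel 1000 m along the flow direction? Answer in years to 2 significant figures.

Differences from P-1: to P-2 (Δx, Δy, Δh) = (-20, -80, +0.15); to P-3 = (-80, -75, +0.17).
Solve a·Δx + b·Δy = Δh: det = (-20)·(-75) − (-80)·(-80) = -4900.
∂h/∂x = [(+0.15)·(-75) − (+0.17)·(-80)] / -4900 = -0.0004796
∂h/∂y = [(-20)·(+0.17) − (-80)·(+0.15)] / -4900 = -0.001755
|∇h| = √(-0.0004796² + -0.001755²) = 0.001819
Seepage velocity v = K·i/n = 1.5 × 0.001819 / 0.28 = 0.009745 m/day.
t = 1000 / 0.009745 = 1.026e+05 days = 281 years.

280 years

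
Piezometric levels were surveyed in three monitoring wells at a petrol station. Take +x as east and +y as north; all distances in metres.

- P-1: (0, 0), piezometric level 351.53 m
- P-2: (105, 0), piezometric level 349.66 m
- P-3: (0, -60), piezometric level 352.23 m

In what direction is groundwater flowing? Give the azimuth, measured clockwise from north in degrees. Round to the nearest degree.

∂h/∂x = (349.66 − 351.53) / (105 − 0) = -0.01781
∂h/∂y = (352.23 − 351.53) / (-60 − 0) = -0.01167
Flow direction (−∇h) has components (+0.01781 E, +0.01167 N).
Azimuth = atan2(E, N) = atan2(+0.01781, +0.01167) = 56.8° ≈ 057°.

057°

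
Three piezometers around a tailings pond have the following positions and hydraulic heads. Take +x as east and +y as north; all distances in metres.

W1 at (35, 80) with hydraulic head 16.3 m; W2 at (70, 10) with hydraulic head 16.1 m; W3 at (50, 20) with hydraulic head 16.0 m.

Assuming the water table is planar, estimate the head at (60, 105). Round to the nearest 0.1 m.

With h = a·x + b·y + c and W1 as origin, the differences give:
  35·a + (-70)·b = -0.2
  15·a + (-60)·b = -0.3
Eliminate b (×(-60) and ×(-70), subtract): -1050·a = -9.00 → a = ∂h/∂x = +0.008571
Back-substitute: b = ∂h/∂y = +0.007143.
h(60, 105) = 16.3 + (+0.008571)·(25) + (+0.007143)·(25) = 16.3 +0.214 +0.179 = 16.693 m.

16.7 m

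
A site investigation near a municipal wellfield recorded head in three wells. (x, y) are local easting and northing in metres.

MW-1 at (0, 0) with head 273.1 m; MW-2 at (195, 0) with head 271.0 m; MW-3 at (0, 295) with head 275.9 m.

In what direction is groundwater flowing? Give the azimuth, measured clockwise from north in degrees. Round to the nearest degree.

131°

∂h/∂x = (271.0 − 273.1) / (195 − 0) = -0.01077
∂h/∂y = (275.9 − 273.1) / (295 − 0) = +0.009492
Flow direction (−∇h) has components (+0.01077 E, -0.009492 N).
Azimuth = atan2(E, N) = atan2(+0.01077, -0.009492) = 131.4° ≈ 131°.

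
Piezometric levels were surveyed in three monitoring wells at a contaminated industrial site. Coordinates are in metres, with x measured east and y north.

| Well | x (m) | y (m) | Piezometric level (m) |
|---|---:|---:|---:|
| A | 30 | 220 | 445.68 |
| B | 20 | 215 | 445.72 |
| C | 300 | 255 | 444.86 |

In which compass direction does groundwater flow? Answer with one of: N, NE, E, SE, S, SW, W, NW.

Taking A as reference: B−A = (-10, -5, +0.04); C−A = (270, 35, -0.82).
Determinant of the coordinate differences = (-10)·35 − 270·(-5) = 1000.
∂h/∂x = [(+0.04)·35 − (-0.82)·(-5)] / 1000 = -0.002700
∂h/∂y = [(-10)·(-0.82) − 270·(+0.04)] / 1000 = -0.002600
Flow = −∇h = (+0.002700 east, +0.002600 north), which points northeast.

NE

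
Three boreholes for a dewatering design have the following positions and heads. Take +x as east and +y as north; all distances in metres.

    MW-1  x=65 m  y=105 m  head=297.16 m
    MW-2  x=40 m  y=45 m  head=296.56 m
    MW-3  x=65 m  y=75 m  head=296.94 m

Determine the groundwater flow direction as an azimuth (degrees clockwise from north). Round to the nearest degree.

Differences from MW-1: to MW-2 (Δx, Δy, Δh) = (-25, -60, -0.60); to MW-3 = (0, -30, -0.22).
Solve a·Δx + b·Δy = Δh: det = (-25)·(-30) − 0·(-60) = 750.
∂h/∂x = [(-0.60)·(-30) − (-0.22)·(-60)] / 750 = +0.006400
∂h/∂y = [(-25)·(-0.22) − 0·(-0.60)] / 750 = +0.007333
Flow direction (−∇h) has components (-0.006400 E, -0.007333 N).
Azimuth = atan2(E, N) = atan2(-0.006400, -0.007333) = 221.1° ≈ 221°.

221°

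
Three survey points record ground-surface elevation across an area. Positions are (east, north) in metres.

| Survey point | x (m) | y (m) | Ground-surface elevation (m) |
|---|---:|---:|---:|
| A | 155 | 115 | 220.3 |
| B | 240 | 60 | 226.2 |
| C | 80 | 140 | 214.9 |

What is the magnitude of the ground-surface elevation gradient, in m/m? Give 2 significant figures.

Taking A as reference: B−A = (85, -55, +5.9); C−A = (-75, 25, -5.4).
Solve a·Δx + b·Δy = Δz: det = 85·25 − (-75)·(-55) = -2000.
∂z/∂x = [(+5.9)·25 − (-5.4)·(-55)] / -2000 = +0.07475
∂z/∂y = [85·(-5.4) − (-75)·(+5.9)] / -2000 = +0.008250
|∇f| = √(0.07475² + 0.008250²) = 0.0752 m/m

0.075 m/m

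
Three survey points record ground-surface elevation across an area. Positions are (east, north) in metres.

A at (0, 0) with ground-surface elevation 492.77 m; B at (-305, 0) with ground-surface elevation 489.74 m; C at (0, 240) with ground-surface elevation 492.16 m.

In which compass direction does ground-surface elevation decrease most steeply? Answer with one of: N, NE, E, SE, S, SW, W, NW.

∂z/∂x = (489.74 − 492.77) / (-305 − 0) = +0.009934
∂z/∂y = (492.16 − 492.77) / (240 − 0) = -0.002542
Steepest decrease is along −∇f = (-0.009934 E, +0.002542 N) → west.

W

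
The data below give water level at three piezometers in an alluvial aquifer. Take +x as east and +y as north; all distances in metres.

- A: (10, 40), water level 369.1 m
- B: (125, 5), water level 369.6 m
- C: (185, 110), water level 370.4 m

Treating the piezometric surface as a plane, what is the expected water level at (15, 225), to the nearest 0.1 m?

369.9 m

Three-point gradient (reference A): Δ to B = (115, -35, +0.5), Δ to C = (175, 70, +1.3).
∂h/∂x = +0.005679, ∂h/∂y = +0.004374 (det = 14175).
h(15, 225) = 369.1 + (+0.005679)·(5) + (+0.004374)·(185) = 369.1 +0.028 +0.809 = 369.938 m.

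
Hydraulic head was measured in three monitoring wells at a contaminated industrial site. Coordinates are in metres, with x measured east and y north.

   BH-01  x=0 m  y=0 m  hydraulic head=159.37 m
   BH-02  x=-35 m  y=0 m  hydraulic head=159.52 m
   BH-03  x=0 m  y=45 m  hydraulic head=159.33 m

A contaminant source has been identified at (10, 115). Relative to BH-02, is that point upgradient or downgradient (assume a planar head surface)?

∂h/∂x = (159.52 − 159.37) / (-35 − 0) = -0.004286
∂h/∂y = (159.33 − 159.37) / (45 − 0) = -0.0008889
Head at (10, 115) = 159.37 + (-0.004286)·(10) + (-0.0008889)·(115) = 159.22 m.
That is lower than the 159.52 m at BH-02, so the point is downgradient.

downgradient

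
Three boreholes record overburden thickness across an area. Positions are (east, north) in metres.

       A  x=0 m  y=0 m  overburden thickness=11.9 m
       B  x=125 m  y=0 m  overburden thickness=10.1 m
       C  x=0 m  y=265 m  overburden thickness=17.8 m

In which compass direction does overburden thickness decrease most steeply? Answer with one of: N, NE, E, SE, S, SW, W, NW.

SE

∂d/∂x = (10.1 − 11.9) / (125 − 0) = -0.01440
∂d/∂y = (17.8 − 11.9) / (265 − 0) = +0.02226
Steepest decrease is along −∇f = (+0.01440 E, -0.02226 N) → southeast.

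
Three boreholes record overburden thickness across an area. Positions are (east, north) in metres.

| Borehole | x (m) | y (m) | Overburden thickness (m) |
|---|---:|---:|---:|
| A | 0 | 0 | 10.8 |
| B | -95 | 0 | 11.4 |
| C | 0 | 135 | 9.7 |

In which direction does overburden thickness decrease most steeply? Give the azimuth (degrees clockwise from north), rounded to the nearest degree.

038°

∂d/∂x = (11.4 − 10.8) / (-95 − 0) = -0.006316
∂d/∂y = (9.7 − 10.8) / (135 − 0) = -0.008148
Steepest decrease is along −∇f: components (+0.006316 E, +0.008148 N).
Azimuth = atan2(+0.006316, +0.008148) = 37.8° ≈ 038°.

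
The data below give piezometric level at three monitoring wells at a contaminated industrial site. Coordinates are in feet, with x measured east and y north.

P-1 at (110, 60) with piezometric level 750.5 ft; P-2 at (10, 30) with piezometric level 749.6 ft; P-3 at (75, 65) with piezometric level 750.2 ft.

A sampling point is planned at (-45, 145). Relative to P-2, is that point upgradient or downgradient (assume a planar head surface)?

With h = a·x + b·y + c and P-1 as origin, the differences give:
  (-100)·a + (-30)·b = -0.9
  (-35)·a + 5·b = -0.3
Eliminate b (×5 and ×(-30), subtract): -1550·a = -13.50 → a = ∂h/∂x = +0.008710
Back-substitute: b = ∂h/∂y = +0.0009677.
Head at (-45, 145) = 750.5 + (+0.008710)·(-155) + (+0.0009677)·(85) = 749.23 ft.
That is lower than the 749.6 ft at P-2, so the point is downgradient.

downgradient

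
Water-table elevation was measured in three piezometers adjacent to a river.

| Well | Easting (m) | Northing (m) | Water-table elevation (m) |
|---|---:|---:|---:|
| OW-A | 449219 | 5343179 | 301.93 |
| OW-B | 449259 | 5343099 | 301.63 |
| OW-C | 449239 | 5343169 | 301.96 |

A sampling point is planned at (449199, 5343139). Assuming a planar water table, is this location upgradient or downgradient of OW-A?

downgradient

Differences from OW-A: to OW-B (Δx, Δy, Δh) = (40, -80, -0.30); to OW-C = (20, -10, +0.03).
Determinant of the coordinate differences = 40·(-10) − 20·(-80) = 1200.
∂h/∂x = [(-0.30)·(-10) − (+0.03)·(-80)] / 1200 = +0.004500
∂h/∂y = [40·(+0.03) − 20·(-0.30)] / 1200 = +0.006000
Head at (449199, 5343139) = 301.93 + (+0.004500)·(-20) + (+0.006000)·(-40) = 301.60 m.
That is lower than the 301.93 m at OW-A, so the point is downgradient.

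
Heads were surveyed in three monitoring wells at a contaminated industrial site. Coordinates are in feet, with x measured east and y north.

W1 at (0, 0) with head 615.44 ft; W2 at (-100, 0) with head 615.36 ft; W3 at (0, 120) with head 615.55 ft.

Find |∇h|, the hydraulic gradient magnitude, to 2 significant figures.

∂h/∂x = (615.36 − 615.44) / (-100 − 0) = +0.0008000
∂h/∂y = (615.55 − 615.44) / (120 − 0) = +0.0009167
|∇h| = √(0.0008000² + 0.0009167²) = 0.001217

0.0012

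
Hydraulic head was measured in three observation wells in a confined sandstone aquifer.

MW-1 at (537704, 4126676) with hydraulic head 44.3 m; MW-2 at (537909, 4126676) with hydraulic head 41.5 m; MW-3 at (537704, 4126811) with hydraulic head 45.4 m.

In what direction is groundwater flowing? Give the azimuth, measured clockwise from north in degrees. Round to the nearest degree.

121°

∂h/∂x = (41.5 − 44.3) / (537909 − 537704) = -0.01366
∂h/∂y = (45.4 − 44.3) / (4126811 − 4126676) = +0.008148
Flow direction (−∇h) has components (+0.01366 E, -0.008148 N).
Azimuth = atan2(E, N) = atan2(+0.01366, -0.008148) = 120.8° ≈ 121°.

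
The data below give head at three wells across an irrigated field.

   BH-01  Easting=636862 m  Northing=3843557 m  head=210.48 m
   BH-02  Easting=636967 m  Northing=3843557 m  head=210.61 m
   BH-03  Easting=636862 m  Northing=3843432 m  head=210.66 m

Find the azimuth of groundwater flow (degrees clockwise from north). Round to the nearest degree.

319°

∂h/∂x = (210.61 − 210.48) / (636967 − 636862) = +0.001238
∂h/∂y = (210.66 − 210.48) / (3843432 − 3843557) = -0.001440
Flow direction (−∇h) has components (-0.001238 E, +0.001440 N).
Azimuth = atan2(E, N) = atan2(-0.001238, +0.001440) = 319.3° ≈ 319°.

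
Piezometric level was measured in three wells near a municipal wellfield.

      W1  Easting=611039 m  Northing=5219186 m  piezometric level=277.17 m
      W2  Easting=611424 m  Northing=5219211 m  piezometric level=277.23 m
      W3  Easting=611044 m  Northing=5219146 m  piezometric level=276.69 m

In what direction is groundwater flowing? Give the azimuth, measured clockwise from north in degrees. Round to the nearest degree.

177°

Differences from W1: to W2 (Δx, Δy, Δh) = (385, 25, +0.06); to W3 = (5, -40, -0.48).
Determinant of the coordinate differences = 385·(-40) − 5·25 = -15525.
∂h/∂x = [(+0.06)·(-40) − (-0.48)·25] / -15525 = -0.0006184
∂h/∂y = [385·(-0.48) − 5·(+0.06)] / -15525 = +0.01192
Flow direction (−∇h) has components (+0.0006184 E, -0.01192 N).
Azimuth = atan2(E, N) = atan2(+0.0006184, -0.01192) = 177.0° ≈ 177°.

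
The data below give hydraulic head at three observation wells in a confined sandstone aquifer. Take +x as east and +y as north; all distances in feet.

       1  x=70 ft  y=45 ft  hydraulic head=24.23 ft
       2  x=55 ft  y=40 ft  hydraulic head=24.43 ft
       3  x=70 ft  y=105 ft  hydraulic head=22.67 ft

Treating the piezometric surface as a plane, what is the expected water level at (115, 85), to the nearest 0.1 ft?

23.0 ft

Differences from 1: to 2 (Δx, Δy, Δh) = (-15, -5, +0.20); to 3 = (0, 60, -1.56).
Solve a·Δx + b·Δy = Δh: det = (-15)·60 − 0·(-5) = -900.
∂h/∂x = [(+0.20)·60 − (-1.56)·(-5)] / -900 = -0.004667
∂h/∂y = [(-15)·(-1.56) − 0·(+0.20)] / -900 = -0.02600
h(115, 85) = 24.23 + (-0.004667)·(45) + (-0.02600)·(40) = 24.23 -0.210 -1.040 = 22.980 ft.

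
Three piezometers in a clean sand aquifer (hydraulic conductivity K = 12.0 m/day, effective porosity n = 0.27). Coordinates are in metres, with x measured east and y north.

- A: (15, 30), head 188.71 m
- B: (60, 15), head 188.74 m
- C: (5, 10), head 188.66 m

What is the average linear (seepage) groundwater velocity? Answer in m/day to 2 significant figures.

0.10 m/day

Taking A as reference: B−A = (45, -15, +0.03); C−A = (-10, -20, -0.05).
Determinant of the coordinate differences = 45·(-20) − (-10)·(-15) = -1050.
∂h/∂x = [(+0.03)·(-20) − (-0.05)·(-15)] / -1050 = +0.001286
∂h/∂y = [45·(-0.05) − (-10)·(+0.03)] / -1050 = +0.001857
|∇h| = √(0.001286² + 0.001857²) = 0.002259
Seepage velocity v = K·i/n = 12.0 × 0.002259 / 0.27 = 0.1004 m/day.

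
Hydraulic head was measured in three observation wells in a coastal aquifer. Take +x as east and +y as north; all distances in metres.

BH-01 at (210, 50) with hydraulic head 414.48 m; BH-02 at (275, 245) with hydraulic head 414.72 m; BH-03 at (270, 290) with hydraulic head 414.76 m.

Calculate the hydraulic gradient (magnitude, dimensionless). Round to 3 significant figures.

0.00124

Differences from BH-01: to BH-02 (Δx, Δy, Δh) = (65, 195, +0.24); to BH-03 = (60, 240, +0.28).
Solve a·Δx + b·Δy = Δh: det = 65·240 − 60·195 = 3900.
∂h/∂x = [(+0.24)·240 − (+0.28)·195] / 3900 = +0.0007692
∂h/∂y = [65·(+0.28) − 60·(+0.24)] / 3900 = +0.0009744
|∇h| = √(0.0007692² + 0.0009744²) = 0.001241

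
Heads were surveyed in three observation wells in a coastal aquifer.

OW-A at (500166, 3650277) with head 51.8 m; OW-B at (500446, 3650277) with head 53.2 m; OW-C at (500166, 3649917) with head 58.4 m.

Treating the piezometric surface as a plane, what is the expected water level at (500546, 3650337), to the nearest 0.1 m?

52.6 m

∂h/∂x = (53.2 − 51.8) / (500446 − 500166) = +0.005000
∂h/∂y = (58.4 − 51.8) / (3649917 − 3650277) = -0.01833
h(500546, 3650337) = 51.8 + (+0.005000)·(380) + (-0.01833)·(60) = 51.8 +1.900 -1.100 = 52.600 m.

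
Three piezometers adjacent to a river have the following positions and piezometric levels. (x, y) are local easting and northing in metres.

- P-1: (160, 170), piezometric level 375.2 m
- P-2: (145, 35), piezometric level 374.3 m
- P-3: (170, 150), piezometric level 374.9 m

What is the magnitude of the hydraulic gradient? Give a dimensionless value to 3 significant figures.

0.0159

With h = a·x + b·y + c and P-1 as origin, the differences give:
  (-15)·a + (-135)·b = -0.9
  10·a + (-20)·b = -0.3
Eliminate b (×(-20) and ×(-135), subtract): 1650·a = -22.50 → a = ∂h/∂x = -0.01364
Back-substitute: b = ∂h/∂y = +0.008182.
|∇h| = √(-0.01364² + 0.008182²) = 0.01591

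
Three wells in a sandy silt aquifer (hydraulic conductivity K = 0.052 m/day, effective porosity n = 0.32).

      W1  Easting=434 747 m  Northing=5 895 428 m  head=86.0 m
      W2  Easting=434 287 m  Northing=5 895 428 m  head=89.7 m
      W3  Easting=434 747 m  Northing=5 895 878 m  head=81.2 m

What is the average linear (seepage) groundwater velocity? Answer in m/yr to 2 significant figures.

0.79 m/yr

∂h/∂x = (89.7 − 86.0) / (434287 − 434747) = -0.008043
∂h/∂y = (81.2 − 86.0) / (5895878 − 5895428) = -0.01067
|∇h| = √(-0.008043² + -0.01067²) = 0.01336
Seepage velocity v = K·i/n = 0.052 × 0.01336 / 0.32 = 0.002171 m/day = 0.793 m/yr.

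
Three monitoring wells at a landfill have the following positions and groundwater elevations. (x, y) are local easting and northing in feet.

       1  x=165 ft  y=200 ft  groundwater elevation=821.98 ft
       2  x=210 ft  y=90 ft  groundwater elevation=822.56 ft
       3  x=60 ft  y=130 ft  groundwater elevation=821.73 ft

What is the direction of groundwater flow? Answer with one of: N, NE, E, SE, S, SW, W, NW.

NW

With h = a·x + b·y + c and 1 as origin, the differences give:
  45·a + (-110)·b = +0.58
  (-105)·a + (-70)·b = -0.25
Eliminate b (×(-70) and ×(-110), subtract): -14700·a = -68.100 → a = ∂h/∂x = +0.004633
Back-substitute: b = ∂h/∂y = -0.003378.
Flow = −∇h = (-0.004633 east, +0.003378 north), which points northwest.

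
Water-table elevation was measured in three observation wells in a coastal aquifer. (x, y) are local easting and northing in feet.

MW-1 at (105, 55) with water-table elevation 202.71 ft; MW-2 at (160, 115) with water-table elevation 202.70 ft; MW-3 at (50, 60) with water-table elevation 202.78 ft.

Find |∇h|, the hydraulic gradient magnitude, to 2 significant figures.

0.0015

With h = a·x + b·y + c and MW-1 as origin, the differences give:
  55·a + 60·b = -0.01
  (-55)·a + 5·b = +0.07
Eliminate b (×5 and ×60, subtract): 3575·a = -4.250 → a = ∂h/∂x = -0.001189
Back-substitute: b = ∂h/∂y = +0.0009231.
|∇h| = √(-0.001189² + 0.0009231²) = 0.001505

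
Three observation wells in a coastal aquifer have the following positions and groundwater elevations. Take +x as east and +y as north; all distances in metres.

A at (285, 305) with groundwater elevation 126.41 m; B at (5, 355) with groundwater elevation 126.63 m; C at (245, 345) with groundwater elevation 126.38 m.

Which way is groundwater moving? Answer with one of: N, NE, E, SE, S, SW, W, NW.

Taking A as reference: B−A = (-280, 50, +0.22); C−A = (-40, 40, -0.03).
Solve a·Δx + b·Δy = Δh: det = (-280)·40 − (-40)·50 = -9200.
∂h/∂x = [(+0.22)·40 − (-0.03)·50] / -9200 = -0.001120
∂h/∂y = [(-280)·(-0.03) − (-40)·(+0.22)] / -9200 = -0.001870
Flow = −∇h = (+0.001120 east, +0.001870 north), which points northeast.

NE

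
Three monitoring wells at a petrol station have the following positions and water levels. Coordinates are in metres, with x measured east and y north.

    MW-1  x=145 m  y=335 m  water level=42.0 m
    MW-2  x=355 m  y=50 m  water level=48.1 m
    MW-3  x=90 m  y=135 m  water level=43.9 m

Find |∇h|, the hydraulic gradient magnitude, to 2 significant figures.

Differences from MW-1: to MW-2 (Δx, Δy, Δh) = (210, -285, +6.1); to MW-3 = (-55, -200, +1.9).
Solve a·Δx + b·Δy = Δh: det = 210·(-200) − (-55)·(-285) = -57675.
∂h/∂x = [(+6.1)·(-200) − (+1.9)·(-285)] / -57675 = +0.01176
∂h/∂y = [210·(+1.9) − (-55)·(+6.1)] / -57675 = -0.01274
|∇h| = √(0.01176² + -0.01274²) = 0.01734

0.017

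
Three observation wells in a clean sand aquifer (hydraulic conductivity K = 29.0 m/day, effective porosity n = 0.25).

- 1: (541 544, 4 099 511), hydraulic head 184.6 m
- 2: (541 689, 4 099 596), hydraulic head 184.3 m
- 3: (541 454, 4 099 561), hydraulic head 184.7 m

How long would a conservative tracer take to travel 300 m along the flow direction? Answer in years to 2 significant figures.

4.0 years

With h = a·x + b·y + c and 1 as origin, the differences give:
  145·a + 85·b = -0.3
  (-90)·a + 50·b = +0.1
Eliminate b (×50 and ×85, subtract): 14900·a = -23.50 → a = ∂h/∂x = -0.001577
Back-substitute: b = ∂h/∂y = -0.0008389.
|∇h| = √(-0.001577² + -0.0008389²) = 0.001786
Seepage velocity v = K·i/n = 29.0 × 0.001786 / 0.25 = 0.2072 m/day.
t = 300 / 0.2072 = 1448 days = 3.96 years.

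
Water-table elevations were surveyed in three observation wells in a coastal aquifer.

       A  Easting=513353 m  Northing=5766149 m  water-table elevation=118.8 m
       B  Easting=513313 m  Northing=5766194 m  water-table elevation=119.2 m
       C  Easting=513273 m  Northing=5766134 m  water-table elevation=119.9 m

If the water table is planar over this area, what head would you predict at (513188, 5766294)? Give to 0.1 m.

With h = a·x + b·y + c and A as origin, the differences give:
  (-40)·a + 45·b = +0.4
  (-80)·a + (-15)·b = +1.1
Eliminate b (×(-15) and ×45, subtract): 4200·a = -55.50 → a = ∂h/∂x = -0.01321
Back-substitute: b = ∂h/∂y = -0.002857.
h(513188, 5766294) = 118.8 + (-0.01321)·(-165) + (-0.002857)·(145) = 118.8 +2.180 -0.414 = 120.566 m.

120.6 m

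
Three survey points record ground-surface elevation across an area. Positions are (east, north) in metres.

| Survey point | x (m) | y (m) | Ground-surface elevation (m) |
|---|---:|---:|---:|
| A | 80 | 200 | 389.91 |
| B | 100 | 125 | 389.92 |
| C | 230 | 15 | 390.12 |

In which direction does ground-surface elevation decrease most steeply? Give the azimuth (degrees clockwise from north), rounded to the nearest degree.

259°

Taking A as reference: B−A = (20, -75, +0.01); C−A = (150, -185, +0.21).
Solve a·Δx + b·Δy = Δz: det = 20·(-185) − 150·(-75) = 7550.
∂z/∂x = [(+0.01)·(-185) − (+0.21)·(-75)] / 7550 = +0.001841
∂z/∂y = [20·(+0.21) − 150·(+0.01)] / 7550 = +0.0003576
Steepest decrease is along −∇f: components (-0.001841 E, -0.0003576 N).
Azimuth = atan2(-0.001841, -0.0003576) = 259.0° ≈ 259°.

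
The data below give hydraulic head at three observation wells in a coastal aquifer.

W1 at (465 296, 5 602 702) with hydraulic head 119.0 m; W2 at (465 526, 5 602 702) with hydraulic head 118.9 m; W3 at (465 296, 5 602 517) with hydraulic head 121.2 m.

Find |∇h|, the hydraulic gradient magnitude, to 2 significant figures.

∂h/∂x = (118.9 − 119.0) / (465526 − 465296) = -0.0004348
∂h/∂y = (121.2 − 119.0) / (5602517 − 5602702) = -0.01189
|∇h| = √(-0.0004348² + -0.01189²) = 0.0119

0.012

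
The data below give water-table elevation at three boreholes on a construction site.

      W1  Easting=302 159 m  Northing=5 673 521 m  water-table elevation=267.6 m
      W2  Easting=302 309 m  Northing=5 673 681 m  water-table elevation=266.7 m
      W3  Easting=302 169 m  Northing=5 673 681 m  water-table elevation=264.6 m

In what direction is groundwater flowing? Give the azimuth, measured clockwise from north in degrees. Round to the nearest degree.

323°

Differences from W1: to W2 (Δx, Δy, Δh) = (150, 160, -0.9); to W3 = (10, 160, -3.0).
Solve a·Δx + b·Δy = Δh: det = 150·160 − 10·160 = 22400.
∂h/∂x = [(-0.9)·160 − (-3.0)·160] / 22400 = +0.01500
∂h/∂y = [150·(-3.0) − 10·(-0.9)] / 22400 = -0.01969
Flow direction (−∇h) has components (-0.01500 E, +0.01969 N).
Azimuth = atan2(E, N) = atan2(-0.01500, +0.01969) = 322.7° ≈ 323°.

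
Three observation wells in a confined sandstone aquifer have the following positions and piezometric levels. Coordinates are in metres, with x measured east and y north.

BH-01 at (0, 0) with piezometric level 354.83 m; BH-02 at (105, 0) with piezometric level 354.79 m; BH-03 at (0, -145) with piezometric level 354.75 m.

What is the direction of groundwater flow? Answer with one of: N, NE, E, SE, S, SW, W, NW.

∂h/∂x = (354.79 − 354.83) / (105 − 0) = -0.0003810
∂h/∂y = (354.75 − 354.83) / (-145 − 0) = +0.0005517
Flow = −∇h = (+0.0003810 east, -0.0005517 north), which points southeast.

SE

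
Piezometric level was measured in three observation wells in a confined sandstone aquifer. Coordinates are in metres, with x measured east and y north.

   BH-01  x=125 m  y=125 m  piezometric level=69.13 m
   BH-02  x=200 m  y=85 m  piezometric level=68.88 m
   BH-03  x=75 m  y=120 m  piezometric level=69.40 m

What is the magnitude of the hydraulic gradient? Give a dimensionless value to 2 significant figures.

Differences from BH-01: to BH-02 (Δx, Δy, Δh) = (75, -40, -0.25); to BH-03 = (-50, -5, +0.27).
Determinant of the coordinate differences = 75·(-5) − (-50)·(-40) = -2375.
∂h/∂x = [(-0.25)·(-5) − (+0.27)·(-40)] / -2375 = -0.005074
∂h/∂y = [75·(+0.27) − (-50)·(-0.25)] / -2375 = -0.003263
|∇h| = √(-0.005074² + -0.003263²) = 0.006033

0.0060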